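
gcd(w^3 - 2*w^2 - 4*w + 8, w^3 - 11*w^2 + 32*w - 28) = w^2 - 4*w + 4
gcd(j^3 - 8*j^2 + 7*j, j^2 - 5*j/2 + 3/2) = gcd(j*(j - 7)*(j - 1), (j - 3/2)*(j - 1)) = j - 1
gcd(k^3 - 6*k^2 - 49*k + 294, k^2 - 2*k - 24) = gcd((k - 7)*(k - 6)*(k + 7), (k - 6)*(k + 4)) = k - 6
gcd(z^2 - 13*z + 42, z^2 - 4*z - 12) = z - 6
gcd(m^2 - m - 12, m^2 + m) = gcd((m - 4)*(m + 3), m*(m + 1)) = 1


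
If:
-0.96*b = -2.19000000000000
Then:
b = 2.28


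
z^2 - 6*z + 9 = (z - 3)^2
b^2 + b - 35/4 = (b - 5/2)*(b + 7/2)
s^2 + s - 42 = (s - 6)*(s + 7)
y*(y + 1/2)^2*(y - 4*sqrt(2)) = y^4 - 4*sqrt(2)*y^3 + y^3 - 4*sqrt(2)*y^2 + y^2/4 - sqrt(2)*y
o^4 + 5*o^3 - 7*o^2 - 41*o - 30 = (o - 3)*(o + 1)*(o + 2)*(o + 5)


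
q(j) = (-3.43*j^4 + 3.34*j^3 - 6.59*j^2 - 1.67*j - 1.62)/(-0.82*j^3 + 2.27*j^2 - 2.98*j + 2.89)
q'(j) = (2.46*j^2 - 4.54*j + 2.98)*(-3.43*j^4 + 3.34*j^3 - 6.59*j^2 - 1.67*j - 1.62)/(-0.82*j^3 + 2.27*j^2 - 2.98*j + 2.89)^2 + (-13.72*j^3 + 10.02*j^2 - 13.18*j - 1.67)/(-0.82*j^3 + 2.27*j^2 - 2.98*j + 2.89) = (2.8126*j^6 - 15.5722*j^5 + 32.8422*j^4 - 62.296*j^3 + 48.4017*j^2 - 30.7354*j - 9.6539)/(0.6724*j^6 - 3.7228*j^5 + 10.0401*j^4 - 18.2688*j^3 + 22.001*j^2 - 17.2244*j + 8.3521)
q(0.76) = -4.04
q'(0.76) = -10.00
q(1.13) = -10.25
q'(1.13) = -27.24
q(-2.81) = -7.11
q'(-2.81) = 3.56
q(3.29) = 31.30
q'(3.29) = -2.95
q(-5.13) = -15.87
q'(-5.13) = 3.91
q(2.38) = 45.00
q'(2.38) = -47.39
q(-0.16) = -0.45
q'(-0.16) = -0.27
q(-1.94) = -4.14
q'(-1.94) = 3.21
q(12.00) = 59.06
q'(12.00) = 4.05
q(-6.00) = -19.30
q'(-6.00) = 3.97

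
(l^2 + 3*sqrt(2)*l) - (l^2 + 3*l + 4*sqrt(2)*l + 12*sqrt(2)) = -3*l - sqrt(2)*l - 12*sqrt(2)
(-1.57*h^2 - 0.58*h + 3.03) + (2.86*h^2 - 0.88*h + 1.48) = 1.29*h^2 - 1.46*h + 4.51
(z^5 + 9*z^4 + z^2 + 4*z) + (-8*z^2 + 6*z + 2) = z^5 + 9*z^4 - 7*z^2 + 10*z + 2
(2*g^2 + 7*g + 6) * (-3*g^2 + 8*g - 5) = -6*g^4 - 5*g^3 + 28*g^2 + 13*g - 30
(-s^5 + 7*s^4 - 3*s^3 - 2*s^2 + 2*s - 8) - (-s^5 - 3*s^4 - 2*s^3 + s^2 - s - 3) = 10*s^4 - s^3 - 3*s^2 + 3*s - 5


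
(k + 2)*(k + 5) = k^2 + 7*k + 10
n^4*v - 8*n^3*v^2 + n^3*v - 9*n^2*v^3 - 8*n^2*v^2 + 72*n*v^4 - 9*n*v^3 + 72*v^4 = (n - 8*v)*(n - 3*v)*(n + 3*v)*(n*v + v)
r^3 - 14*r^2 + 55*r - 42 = (r - 7)*(r - 6)*(r - 1)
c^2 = c^2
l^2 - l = l*(l - 1)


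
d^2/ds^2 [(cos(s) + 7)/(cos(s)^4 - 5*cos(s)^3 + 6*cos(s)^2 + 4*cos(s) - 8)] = 3*(-3*(1 - cos(2*s))^2/4 - 24*cos(s) - 3*cos(2*s)/2 - 10*cos(3*s) + 43/2)/((cos(s) - 2)^5*(cos(s) + 1)^2)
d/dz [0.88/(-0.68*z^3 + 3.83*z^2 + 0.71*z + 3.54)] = (1.7952*z^2 - 6.7408*z - 0.6248)/(-0.68*z^3 + 3.83*z^2 + 0.71*z + 3.54)^2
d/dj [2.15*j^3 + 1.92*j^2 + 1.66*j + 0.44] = 6.45*j^2 + 3.84*j + 1.66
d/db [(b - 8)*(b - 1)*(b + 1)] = 3*b^2 - 16*b - 1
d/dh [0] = 0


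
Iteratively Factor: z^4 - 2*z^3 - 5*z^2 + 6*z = (z + 2)*(z^3 - 4*z^2 + 3*z) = (z - 3)*(z + 2)*(z^2 - z) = z*(z - 3)*(z + 2)*(z - 1)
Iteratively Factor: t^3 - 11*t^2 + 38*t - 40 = (t - 2)*(t^2 - 9*t + 20) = (t - 5)*(t - 2)*(t - 4)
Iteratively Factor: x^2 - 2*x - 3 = (x + 1)*(x - 3)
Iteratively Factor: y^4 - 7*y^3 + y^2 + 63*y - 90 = (y - 2)*(y^3 - 5*y^2 - 9*y + 45) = (y - 2)*(y + 3)*(y^2 - 8*y + 15) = (y - 3)*(y - 2)*(y + 3)*(y - 5)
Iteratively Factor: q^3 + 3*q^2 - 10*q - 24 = (q - 3)*(q^2 + 6*q + 8) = (q - 3)*(q + 4)*(q + 2)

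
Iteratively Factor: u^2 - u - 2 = (u - 2)*(u + 1)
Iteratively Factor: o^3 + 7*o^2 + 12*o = (o + 3)*(o^2 + 4*o) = (o + 3)*(o + 4)*(o)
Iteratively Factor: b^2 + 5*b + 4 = (b + 1)*(b + 4)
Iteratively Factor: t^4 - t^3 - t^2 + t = (t - 1)*(t^3 - t) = t*(t - 1)*(t^2 - 1) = t*(t - 1)*(t + 1)*(t - 1)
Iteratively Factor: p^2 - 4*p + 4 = (p - 2)*(p - 2)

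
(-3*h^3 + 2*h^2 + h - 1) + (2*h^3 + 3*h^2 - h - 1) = -h^3 + 5*h^2 - 2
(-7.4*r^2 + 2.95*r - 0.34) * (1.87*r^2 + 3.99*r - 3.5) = -13.838*r^4 - 24.0095*r^3 + 37.0347*r^2 - 11.6816*r + 1.19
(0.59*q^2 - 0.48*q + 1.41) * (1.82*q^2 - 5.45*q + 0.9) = 1.0738*q^4 - 4.0891*q^3 + 5.7132*q^2 - 8.1165*q + 1.269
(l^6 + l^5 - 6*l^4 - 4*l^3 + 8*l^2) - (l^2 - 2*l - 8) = l^6 + l^5 - 6*l^4 - 4*l^3 + 7*l^2 + 2*l + 8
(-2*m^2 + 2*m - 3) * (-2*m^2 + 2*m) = 4*m^4 - 8*m^3 + 10*m^2 - 6*m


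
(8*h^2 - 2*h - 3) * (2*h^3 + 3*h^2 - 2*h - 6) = 16*h^5 + 20*h^4 - 28*h^3 - 53*h^2 + 18*h + 18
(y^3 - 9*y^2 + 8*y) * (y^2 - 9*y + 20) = y^5 - 18*y^4 + 109*y^3 - 252*y^2 + 160*y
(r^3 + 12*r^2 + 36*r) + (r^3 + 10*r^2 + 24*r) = 2*r^3 + 22*r^2 + 60*r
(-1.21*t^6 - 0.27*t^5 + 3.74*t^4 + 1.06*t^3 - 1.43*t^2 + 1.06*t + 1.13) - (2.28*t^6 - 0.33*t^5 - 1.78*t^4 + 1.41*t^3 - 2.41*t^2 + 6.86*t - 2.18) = -3.49*t^6 + 0.06*t^5 + 5.52*t^4 - 0.35*t^3 + 0.98*t^2 - 5.8*t + 3.31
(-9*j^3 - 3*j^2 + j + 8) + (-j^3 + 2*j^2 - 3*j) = -10*j^3 - j^2 - 2*j + 8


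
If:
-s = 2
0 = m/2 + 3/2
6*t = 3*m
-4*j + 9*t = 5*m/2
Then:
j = -3/2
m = -3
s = -2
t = -3/2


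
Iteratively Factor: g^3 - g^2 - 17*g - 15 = (g + 3)*(g^2 - 4*g - 5) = (g + 1)*(g + 3)*(g - 5)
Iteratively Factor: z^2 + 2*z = (z + 2)*(z)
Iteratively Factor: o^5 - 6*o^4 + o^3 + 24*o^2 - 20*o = (o + 2)*(o^4 - 8*o^3 + 17*o^2 - 10*o) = (o - 5)*(o + 2)*(o^3 - 3*o^2 + 2*o) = (o - 5)*(o - 1)*(o + 2)*(o^2 - 2*o) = o*(o - 5)*(o - 1)*(o + 2)*(o - 2)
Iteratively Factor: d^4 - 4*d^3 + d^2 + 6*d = (d + 1)*(d^3 - 5*d^2 + 6*d) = (d - 2)*(d + 1)*(d^2 - 3*d) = (d - 3)*(d - 2)*(d + 1)*(d)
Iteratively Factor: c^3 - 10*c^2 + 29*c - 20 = (c - 5)*(c^2 - 5*c + 4) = (c - 5)*(c - 4)*(c - 1)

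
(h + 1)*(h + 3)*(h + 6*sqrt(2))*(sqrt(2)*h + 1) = sqrt(2)*h^4 + 4*sqrt(2)*h^3 + 13*h^3 + 9*sqrt(2)*h^2 + 52*h^2 + 24*sqrt(2)*h + 39*h + 18*sqrt(2)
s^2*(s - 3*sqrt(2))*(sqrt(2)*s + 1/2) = sqrt(2)*s^4 - 11*s^3/2 - 3*sqrt(2)*s^2/2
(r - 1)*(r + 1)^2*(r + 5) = r^4 + 6*r^3 + 4*r^2 - 6*r - 5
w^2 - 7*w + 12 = (w - 4)*(w - 3)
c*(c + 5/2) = c^2 + 5*c/2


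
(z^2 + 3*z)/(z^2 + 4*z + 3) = z/(z + 1)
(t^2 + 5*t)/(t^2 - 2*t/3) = 3*(t + 5)/(3*t - 2)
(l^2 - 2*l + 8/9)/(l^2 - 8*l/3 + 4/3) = (l - 4/3)/(l - 2)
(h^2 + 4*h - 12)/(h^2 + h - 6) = (h + 6)/(h + 3)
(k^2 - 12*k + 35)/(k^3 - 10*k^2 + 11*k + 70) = 1/(k + 2)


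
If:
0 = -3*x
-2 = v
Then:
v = -2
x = 0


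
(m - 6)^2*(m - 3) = m^3 - 15*m^2 + 72*m - 108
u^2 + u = u*(u + 1)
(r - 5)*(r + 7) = r^2 + 2*r - 35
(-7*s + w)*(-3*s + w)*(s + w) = 21*s^3 + 11*s^2*w - 9*s*w^2 + w^3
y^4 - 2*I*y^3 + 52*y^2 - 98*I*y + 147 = (y - 7*I)*(y - 3*I)*(y + I)*(y + 7*I)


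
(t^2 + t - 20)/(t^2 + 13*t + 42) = (t^2 + t - 20)/(t^2 + 13*t + 42)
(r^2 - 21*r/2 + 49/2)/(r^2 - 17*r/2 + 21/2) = (2*r - 7)/(2*r - 3)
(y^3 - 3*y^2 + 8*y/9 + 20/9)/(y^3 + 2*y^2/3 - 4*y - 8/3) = (y - 5/3)/(y + 2)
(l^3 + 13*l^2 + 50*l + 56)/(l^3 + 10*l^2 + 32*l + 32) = (l + 7)/(l + 4)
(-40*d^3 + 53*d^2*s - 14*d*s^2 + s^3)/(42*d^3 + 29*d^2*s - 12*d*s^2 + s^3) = (-40*d^3 + 53*d^2*s - 14*d*s^2 + s^3)/(42*d^3 + 29*d^2*s - 12*d*s^2 + s^3)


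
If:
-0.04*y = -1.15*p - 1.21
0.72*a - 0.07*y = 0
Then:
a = 0.0972222222222222*y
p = 0.0347826086956522*y - 1.05217391304348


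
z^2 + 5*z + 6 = (z + 2)*(z + 3)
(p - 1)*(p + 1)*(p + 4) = p^3 + 4*p^2 - p - 4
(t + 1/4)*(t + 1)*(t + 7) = t^3 + 33*t^2/4 + 9*t + 7/4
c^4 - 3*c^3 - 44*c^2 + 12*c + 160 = (c - 8)*(c - 2)*(c + 2)*(c + 5)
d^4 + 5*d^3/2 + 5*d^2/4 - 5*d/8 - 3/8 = (d - 1/2)*(d + 1/2)*(d + 1)*(d + 3/2)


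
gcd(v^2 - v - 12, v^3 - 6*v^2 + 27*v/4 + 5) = v - 4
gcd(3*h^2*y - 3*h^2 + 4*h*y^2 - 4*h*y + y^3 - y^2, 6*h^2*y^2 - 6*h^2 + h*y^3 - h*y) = y - 1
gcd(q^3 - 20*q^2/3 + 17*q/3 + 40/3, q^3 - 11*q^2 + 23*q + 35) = q^2 - 4*q - 5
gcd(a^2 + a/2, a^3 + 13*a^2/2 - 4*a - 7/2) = a + 1/2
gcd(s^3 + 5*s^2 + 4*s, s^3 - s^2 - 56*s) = s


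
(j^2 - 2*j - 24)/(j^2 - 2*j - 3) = (-j^2 + 2*j + 24)/(-j^2 + 2*j + 3)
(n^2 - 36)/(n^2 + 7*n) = (n^2 - 36)/(n*(n + 7))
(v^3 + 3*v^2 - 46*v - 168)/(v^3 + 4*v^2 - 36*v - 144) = (v - 7)/(v - 6)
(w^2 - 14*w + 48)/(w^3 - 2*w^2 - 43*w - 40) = (w - 6)/(w^2 + 6*w + 5)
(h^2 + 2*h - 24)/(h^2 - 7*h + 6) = (h^2 + 2*h - 24)/(h^2 - 7*h + 6)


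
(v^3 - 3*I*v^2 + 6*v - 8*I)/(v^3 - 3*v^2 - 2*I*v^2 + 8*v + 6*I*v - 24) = (v - I)/(v - 3)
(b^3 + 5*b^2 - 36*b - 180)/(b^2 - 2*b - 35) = (b^2 - 36)/(b - 7)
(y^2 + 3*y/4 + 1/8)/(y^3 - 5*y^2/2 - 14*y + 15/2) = (8*y^2 + 6*y + 1)/(4*(2*y^3 - 5*y^2 - 28*y + 15))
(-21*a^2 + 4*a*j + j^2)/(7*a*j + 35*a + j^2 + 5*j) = (-3*a + j)/(j + 5)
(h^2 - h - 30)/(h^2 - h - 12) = (-h^2 + h + 30)/(-h^2 + h + 12)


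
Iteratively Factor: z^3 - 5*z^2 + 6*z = (z - 3)*(z^2 - 2*z) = z*(z - 3)*(z - 2)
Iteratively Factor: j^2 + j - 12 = (j - 3)*(j + 4)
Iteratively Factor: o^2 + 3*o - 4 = (o - 1)*(o + 4)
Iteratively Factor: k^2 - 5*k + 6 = (k - 2)*(k - 3)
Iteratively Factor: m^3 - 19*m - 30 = (m + 3)*(m^2 - 3*m - 10) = (m + 2)*(m + 3)*(m - 5)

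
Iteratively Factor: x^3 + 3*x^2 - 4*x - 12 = (x - 2)*(x^2 + 5*x + 6) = (x - 2)*(x + 3)*(x + 2)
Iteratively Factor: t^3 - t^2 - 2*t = (t + 1)*(t^2 - 2*t) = t*(t + 1)*(t - 2)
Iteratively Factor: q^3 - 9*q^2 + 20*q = (q - 5)*(q^2 - 4*q) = (q - 5)*(q - 4)*(q)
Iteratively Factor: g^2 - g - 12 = (g + 3)*(g - 4)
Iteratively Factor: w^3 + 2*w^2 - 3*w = (w)*(w^2 + 2*w - 3) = w*(w + 3)*(w - 1)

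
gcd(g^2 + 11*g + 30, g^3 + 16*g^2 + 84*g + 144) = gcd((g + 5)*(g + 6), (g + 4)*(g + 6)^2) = g + 6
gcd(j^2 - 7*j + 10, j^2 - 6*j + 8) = j - 2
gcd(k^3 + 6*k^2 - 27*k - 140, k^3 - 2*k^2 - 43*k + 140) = k^2 + 2*k - 35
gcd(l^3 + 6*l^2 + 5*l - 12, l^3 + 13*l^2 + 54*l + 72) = l^2 + 7*l + 12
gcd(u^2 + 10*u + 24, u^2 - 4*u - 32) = u + 4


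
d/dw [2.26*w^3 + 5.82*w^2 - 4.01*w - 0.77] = 6.78*w^2 + 11.64*w - 4.01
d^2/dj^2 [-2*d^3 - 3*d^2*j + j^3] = 6*j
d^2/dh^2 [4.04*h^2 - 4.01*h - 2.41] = 8.08000000000000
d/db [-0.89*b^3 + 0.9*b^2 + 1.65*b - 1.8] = -2.67*b^2 + 1.8*b + 1.65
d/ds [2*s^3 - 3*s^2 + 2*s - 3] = 6*s^2 - 6*s + 2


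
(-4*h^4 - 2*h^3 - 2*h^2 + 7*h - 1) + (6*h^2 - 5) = -4*h^4 - 2*h^3 + 4*h^2 + 7*h - 6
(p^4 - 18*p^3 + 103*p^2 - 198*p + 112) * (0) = 0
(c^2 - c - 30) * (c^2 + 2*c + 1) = c^4 + c^3 - 31*c^2 - 61*c - 30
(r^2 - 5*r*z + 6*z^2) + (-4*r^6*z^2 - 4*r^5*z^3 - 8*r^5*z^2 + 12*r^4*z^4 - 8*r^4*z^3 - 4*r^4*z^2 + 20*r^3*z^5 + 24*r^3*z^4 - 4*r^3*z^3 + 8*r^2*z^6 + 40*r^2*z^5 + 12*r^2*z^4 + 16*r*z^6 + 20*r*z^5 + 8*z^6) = -4*r^6*z^2 - 4*r^5*z^3 - 8*r^5*z^2 + 12*r^4*z^4 - 8*r^4*z^3 - 4*r^4*z^2 + 20*r^3*z^5 + 24*r^3*z^4 - 4*r^3*z^3 + 8*r^2*z^6 + 40*r^2*z^5 + 12*r^2*z^4 + r^2 + 16*r*z^6 + 20*r*z^5 - 5*r*z + 8*z^6 + 6*z^2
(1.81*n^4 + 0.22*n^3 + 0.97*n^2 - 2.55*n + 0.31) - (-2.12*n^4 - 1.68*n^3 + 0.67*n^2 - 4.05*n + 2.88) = 3.93*n^4 + 1.9*n^3 + 0.3*n^2 + 1.5*n - 2.57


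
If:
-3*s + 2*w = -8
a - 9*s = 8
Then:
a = 6*w + 32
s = 2*w/3 + 8/3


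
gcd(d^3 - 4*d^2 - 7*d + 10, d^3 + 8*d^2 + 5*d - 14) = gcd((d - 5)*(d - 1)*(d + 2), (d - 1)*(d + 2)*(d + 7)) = d^2 + d - 2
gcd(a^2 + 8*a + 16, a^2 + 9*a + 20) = a + 4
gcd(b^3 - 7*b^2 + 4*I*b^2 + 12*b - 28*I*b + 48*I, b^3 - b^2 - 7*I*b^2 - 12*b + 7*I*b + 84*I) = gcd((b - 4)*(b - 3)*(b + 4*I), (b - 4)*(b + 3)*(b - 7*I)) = b - 4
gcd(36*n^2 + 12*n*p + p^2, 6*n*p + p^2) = 6*n + p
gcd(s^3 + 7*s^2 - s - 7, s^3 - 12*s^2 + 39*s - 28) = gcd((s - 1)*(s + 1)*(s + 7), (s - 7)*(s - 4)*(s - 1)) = s - 1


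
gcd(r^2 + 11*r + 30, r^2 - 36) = r + 6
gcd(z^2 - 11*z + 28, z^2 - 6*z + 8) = z - 4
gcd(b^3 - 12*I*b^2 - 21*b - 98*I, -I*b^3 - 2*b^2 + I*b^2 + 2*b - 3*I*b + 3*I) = 1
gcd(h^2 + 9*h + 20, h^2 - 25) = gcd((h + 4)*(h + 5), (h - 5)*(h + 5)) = h + 5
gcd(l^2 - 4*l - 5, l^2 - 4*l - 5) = l^2 - 4*l - 5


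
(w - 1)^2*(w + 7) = w^3 + 5*w^2 - 13*w + 7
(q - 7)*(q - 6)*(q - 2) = q^3 - 15*q^2 + 68*q - 84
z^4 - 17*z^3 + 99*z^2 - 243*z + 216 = (z - 8)*(z - 3)^3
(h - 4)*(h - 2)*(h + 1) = h^3 - 5*h^2 + 2*h + 8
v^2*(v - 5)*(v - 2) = v^4 - 7*v^3 + 10*v^2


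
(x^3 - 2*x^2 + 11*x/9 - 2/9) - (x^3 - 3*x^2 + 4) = x^2 + 11*x/9 - 38/9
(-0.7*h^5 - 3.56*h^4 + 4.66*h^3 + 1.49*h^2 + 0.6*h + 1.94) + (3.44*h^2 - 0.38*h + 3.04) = -0.7*h^5 - 3.56*h^4 + 4.66*h^3 + 4.93*h^2 + 0.22*h + 4.98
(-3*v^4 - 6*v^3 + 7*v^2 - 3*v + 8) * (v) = -3*v^5 - 6*v^4 + 7*v^3 - 3*v^2 + 8*v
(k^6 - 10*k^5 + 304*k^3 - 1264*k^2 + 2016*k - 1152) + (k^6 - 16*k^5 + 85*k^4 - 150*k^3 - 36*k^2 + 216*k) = 2*k^6 - 26*k^5 + 85*k^4 + 154*k^3 - 1300*k^2 + 2232*k - 1152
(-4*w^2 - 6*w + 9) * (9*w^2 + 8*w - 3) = -36*w^4 - 86*w^3 + 45*w^2 + 90*w - 27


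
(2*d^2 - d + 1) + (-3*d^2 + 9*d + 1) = -d^2 + 8*d + 2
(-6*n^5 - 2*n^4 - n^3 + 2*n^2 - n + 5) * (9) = -54*n^5 - 18*n^4 - 9*n^3 + 18*n^2 - 9*n + 45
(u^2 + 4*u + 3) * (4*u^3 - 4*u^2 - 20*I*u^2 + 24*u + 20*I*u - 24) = 4*u^5 + 12*u^4 - 20*I*u^4 + 20*u^3 - 60*I*u^3 + 60*u^2 + 20*I*u^2 - 24*u + 60*I*u - 72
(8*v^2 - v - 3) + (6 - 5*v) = 8*v^2 - 6*v + 3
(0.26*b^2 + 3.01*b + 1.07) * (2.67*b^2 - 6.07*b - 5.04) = 0.6942*b^4 + 6.4585*b^3 - 16.7242*b^2 - 21.6653*b - 5.3928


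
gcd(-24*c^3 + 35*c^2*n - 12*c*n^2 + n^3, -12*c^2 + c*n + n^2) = 3*c - n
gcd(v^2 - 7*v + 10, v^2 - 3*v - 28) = 1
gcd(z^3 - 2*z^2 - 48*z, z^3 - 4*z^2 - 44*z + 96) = z^2 - 2*z - 48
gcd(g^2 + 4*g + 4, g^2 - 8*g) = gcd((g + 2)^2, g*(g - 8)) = 1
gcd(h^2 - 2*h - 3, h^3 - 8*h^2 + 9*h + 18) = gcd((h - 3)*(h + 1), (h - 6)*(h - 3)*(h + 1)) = h^2 - 2*h - 3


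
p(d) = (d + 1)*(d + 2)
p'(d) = 2*d + 3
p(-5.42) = 15.12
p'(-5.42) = -7.84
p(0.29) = 2.95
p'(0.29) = 3.58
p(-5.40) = 14.96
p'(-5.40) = -7.80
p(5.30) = 45.99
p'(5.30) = 13.60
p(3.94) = 29.34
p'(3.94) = 10.88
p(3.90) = 28.91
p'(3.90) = 10.80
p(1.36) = 7.93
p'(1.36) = 5.72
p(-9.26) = 59.97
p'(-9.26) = -15.52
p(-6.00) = 20.00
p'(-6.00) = -9.00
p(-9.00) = 56.00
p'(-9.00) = -15.00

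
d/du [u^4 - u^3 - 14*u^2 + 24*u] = 4*u^3 - 3*u^2 - 28*u + 24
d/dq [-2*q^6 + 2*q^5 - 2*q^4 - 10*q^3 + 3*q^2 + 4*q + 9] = -12*q^5 + 10*q^4 - 8*q^3 - 30*q^2 + 6*q + 4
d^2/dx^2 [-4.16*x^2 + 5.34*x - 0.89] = -8.32000000000000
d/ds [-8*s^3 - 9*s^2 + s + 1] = -24*s^2 - 18*s + 1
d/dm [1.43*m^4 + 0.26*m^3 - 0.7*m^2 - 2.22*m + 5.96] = 5.72*m^3 + 0.78*m^2 - 1.4*m - 2.22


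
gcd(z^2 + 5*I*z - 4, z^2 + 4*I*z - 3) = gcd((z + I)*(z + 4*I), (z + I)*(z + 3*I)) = z + I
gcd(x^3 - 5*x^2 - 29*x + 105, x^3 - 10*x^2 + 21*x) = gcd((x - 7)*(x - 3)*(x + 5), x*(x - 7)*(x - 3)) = x^2 - 10*x + 21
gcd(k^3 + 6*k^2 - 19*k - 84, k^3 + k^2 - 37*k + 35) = k + 7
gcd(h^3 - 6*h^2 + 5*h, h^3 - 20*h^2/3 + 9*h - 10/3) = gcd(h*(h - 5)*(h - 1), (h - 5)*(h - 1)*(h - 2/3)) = h^2 - 6*h + 5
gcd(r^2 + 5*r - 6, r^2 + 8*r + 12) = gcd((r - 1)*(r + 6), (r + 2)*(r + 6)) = r + 6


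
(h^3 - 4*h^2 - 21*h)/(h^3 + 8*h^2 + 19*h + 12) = h*(h - 7)/(h^2 + 5*h + 4)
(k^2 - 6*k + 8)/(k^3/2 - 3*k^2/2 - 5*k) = 2*(-k^2 + 6*k - 8)/(k*(-k^2 + 3*k + 10))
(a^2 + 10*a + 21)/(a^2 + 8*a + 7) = (a + 3)/(a + 1)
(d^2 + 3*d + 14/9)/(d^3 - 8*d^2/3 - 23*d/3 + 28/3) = (d + 2/3)/(d^2 - 5*d + 4)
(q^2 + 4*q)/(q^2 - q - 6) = q*(q + 4)/(q^2 - q - 6)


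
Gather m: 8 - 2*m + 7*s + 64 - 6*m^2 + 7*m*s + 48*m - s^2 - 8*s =-6*m^2 + m*(7*s + 46) - s^2 - s + 72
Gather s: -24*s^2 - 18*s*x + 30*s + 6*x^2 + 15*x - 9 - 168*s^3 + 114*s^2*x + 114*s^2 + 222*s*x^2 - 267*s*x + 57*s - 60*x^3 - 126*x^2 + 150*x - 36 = -168*s^3 + s^2*(114*x + 90) + s*(222*x^2 - 285*x + 87) - 60*x^3 - 120*x^2 + 165*x - 45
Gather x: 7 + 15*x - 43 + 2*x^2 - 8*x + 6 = 2*x^2 + 7*x - 30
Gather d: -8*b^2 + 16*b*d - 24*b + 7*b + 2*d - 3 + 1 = -8*b^2 - 17*b + d*(16*b + 2) - 2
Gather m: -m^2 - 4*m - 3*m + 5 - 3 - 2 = -m^2 - 7*m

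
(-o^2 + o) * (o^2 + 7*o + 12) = -o^4 - 6*o^3 - 5*o^2 + 12*o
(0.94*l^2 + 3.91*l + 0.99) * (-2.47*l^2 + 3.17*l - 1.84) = -2.3218*l^4 - 6.6779*l^3 + 8.2198*l^2 - 4.0561*l - 1.8216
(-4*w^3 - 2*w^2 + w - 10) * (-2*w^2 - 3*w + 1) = 8*w^5 + 16*w^4 + 15*w^2 + 31*w - 10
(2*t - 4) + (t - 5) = 3*t - 9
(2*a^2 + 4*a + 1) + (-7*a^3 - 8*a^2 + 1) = -7*a^3 - 6*a^2 + 4*a + 2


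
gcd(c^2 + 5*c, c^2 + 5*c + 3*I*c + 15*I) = c + 5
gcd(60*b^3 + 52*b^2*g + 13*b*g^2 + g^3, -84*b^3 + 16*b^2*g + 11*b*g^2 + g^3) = 6*b + g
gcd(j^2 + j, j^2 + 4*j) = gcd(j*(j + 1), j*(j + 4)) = j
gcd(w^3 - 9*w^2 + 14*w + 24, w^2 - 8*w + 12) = w - 6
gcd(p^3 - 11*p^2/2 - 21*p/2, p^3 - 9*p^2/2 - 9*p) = p^2 + 3*p/2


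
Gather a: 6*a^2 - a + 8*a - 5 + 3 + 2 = 6*a^2 + 7*a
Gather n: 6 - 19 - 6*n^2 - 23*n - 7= -6*n^2 - 23*n - 20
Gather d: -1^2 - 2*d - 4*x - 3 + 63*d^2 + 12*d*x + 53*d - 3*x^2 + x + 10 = 63*d^2 + d*(12*x + 51) - 3*x^2 - 3*x + 6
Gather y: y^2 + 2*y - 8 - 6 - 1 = y^2 + 2*y - 15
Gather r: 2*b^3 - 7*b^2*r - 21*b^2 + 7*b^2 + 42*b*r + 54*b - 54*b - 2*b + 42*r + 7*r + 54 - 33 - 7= 2*b^3 - 14*b^2 - 2*b + r*(-7*b^2 + 42*b + 49) + 14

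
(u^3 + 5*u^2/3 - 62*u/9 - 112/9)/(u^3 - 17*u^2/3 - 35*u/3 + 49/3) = (3*u^2 - 2*u - 16)/(3*(u^2 - 8*u + 7))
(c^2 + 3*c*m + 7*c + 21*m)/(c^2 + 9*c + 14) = (c + 3*m)/(c + 2)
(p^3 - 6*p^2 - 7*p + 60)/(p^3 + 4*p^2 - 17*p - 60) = (p - 5)/(p + 5)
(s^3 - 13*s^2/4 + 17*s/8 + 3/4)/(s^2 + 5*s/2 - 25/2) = (8*s^3 - 26*s^2 + 17*s + 6)/(4*(2*s^2 + 5*s - 25))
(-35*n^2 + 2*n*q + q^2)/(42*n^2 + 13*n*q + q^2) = (-5*n + q)/(6*n + q)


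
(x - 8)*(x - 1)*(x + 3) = x^3 - 6*x^2 - 19*x + 24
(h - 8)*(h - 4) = h^2 - 12*h + 32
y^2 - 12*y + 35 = (y - 7)*(y - 5)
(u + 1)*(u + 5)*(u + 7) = u^3 + 13*u^2 + 47*u + 35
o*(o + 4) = o^2 + 4*o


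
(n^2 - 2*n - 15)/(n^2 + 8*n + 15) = (n - 5)/(n + 5)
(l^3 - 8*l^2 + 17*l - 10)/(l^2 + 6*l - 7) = (l^2 - 7*l + 10)/(l + 7)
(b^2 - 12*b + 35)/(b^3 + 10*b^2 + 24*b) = (b^2 - 12*b + 35)/(b*(b^2 + 10*b + 24))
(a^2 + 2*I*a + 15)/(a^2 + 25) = (a - 3*I)/(a - 5*I)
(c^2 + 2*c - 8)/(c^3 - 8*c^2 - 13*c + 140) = (c - 2)/(c^2 - 12*c + 35)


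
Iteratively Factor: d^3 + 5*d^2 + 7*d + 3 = (d + 1)*(d^2 + 4*d + 3) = (d + 1)^2*(d + 3)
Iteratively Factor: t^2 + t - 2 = (t - 1)*(t + 2)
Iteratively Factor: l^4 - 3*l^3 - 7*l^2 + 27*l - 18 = (l - 2)*(l^3 - l^2 - 9*l + 9) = (l - 2)*(l - 1)*(l^2 - 9) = (l - 3)*(l - 2)*(l - 1)*(l + 3)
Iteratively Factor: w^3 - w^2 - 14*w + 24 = (w - 3)*(w^2 + 2*w - 8) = (w - 3)*(w - 2)*(w + 4)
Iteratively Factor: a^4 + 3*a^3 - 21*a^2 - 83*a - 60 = (a + 1)*(a^3 + 2*a^2 - 23*a - 60) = (a + 1)*(a + 4)*(a^2 - 2*a - 15) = (a + 1)*(a + 3)*(a + 4)*(a - 5)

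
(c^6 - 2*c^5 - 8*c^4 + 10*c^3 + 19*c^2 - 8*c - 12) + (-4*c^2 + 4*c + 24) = c^6 - 2*c^5 - 8*c^4 + 10*c^3 + 15*c^2 - 4*c + 12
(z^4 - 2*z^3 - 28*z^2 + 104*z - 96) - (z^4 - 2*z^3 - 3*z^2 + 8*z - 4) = -25*z^2 + 96*z - 92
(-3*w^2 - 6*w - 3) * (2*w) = -6*w^3 - 12*w^2 - 6*w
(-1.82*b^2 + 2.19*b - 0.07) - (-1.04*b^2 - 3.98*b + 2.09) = -0.78*b^2 + 6.17*b - 2.16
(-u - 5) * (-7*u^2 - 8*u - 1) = 7*u^3 + 43*u^2 + 41*u + 5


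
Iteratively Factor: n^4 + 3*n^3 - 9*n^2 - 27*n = (n - 3)*(n^3 + 6*n^2 + 9*n) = (n - 3)*(n + 3)*(n^2 + 3*n) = (n - 3)*(n + 3)^2*(n)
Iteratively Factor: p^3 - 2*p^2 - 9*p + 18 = (p - 2)*(p^2 - 9) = (p - 3)*(p - 2)*(p + 3)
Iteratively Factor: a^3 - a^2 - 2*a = (a)*(a^2 - a - 2) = a*(a - 2)*(a + 1)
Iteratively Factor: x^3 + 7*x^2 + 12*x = (x + 4)*(x^2 + 3*x) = (x + 3)*(x + 4)*(x)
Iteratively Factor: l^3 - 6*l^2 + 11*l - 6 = (l - 3)*(l^2 - 3*l + 2) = (l - 3)*(l - 2)*(l - 1)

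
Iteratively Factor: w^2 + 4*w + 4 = (w + 2)*(w + 2)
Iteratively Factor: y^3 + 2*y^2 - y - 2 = (y - 1)*(y^2 + 3*y + 2) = (y - 1)*(y + 1)*(y + 2)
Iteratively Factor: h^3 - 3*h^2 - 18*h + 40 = (h + 4)*(h^2 - 7*h + 10) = (h - 5)*(h + 4)*(h - 2)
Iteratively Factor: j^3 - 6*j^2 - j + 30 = (j - 3)*(j^2 - 3*j - 10) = (j - 3)*(j + 2)*(j - 5)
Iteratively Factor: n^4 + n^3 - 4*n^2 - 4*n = (n + 1)*(n^3 - 4*n) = (n + 1)*(n + 2)*(n^2 - 2*n) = n*(n + 1)*(n + 2)*(n - 2)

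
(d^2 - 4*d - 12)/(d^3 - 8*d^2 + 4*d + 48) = 1/(d - 4)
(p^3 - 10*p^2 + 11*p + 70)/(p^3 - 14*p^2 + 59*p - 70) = (p + 2)/(p - 2)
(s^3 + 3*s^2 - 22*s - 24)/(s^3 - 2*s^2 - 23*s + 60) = (s^2 + 7*s + 6)/(s^2 + 2*s - 15)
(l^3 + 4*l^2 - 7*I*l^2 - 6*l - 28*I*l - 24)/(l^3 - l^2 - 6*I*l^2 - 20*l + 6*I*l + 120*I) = (l - I)/(l - 5)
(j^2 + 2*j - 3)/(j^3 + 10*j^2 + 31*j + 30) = (j - 1)/(j^2 + 7*j + 10)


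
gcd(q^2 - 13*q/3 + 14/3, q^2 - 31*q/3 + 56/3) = q - 7/3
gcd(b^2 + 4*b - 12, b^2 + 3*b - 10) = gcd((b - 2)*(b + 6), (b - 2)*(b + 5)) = b - 2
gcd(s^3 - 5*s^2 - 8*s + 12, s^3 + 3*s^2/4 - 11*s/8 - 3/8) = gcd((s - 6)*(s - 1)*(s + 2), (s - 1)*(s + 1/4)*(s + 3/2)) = s - 1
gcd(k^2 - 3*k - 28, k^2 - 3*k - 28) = k^2 - 3*k - 28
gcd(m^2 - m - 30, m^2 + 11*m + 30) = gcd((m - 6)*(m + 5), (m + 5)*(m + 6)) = m + 5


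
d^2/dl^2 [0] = 0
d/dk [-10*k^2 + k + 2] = 1 - 20*k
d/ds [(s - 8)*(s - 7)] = 2*s - 15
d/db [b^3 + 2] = 3*b^2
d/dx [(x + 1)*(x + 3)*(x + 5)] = 3*x^2 + 18*x + 23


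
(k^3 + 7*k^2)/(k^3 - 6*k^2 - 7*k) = k*(k + 7)/(k^2 - 6*k - 7)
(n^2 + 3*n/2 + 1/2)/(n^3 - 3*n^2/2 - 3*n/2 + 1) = (2*n + 1)/(2*n^2 - 5*n + 2)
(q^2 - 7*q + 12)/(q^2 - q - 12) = (q - 3)/(q + 3)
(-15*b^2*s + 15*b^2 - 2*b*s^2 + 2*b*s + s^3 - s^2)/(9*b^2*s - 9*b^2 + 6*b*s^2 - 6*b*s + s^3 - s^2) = (-5*b + s)/(3*b + s)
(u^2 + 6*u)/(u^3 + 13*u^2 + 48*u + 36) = u/(u^2 + 7*u + 6)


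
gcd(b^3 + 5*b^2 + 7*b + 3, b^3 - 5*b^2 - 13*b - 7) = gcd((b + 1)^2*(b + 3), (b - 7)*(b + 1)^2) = b^2 + 2*b + 1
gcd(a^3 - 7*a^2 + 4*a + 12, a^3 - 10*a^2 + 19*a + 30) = a^2 - 5*a - 6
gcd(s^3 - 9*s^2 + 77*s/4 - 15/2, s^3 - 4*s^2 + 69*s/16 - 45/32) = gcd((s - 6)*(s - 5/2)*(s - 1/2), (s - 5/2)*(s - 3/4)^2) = s - 5/2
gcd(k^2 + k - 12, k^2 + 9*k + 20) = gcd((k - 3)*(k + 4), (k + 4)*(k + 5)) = k + 4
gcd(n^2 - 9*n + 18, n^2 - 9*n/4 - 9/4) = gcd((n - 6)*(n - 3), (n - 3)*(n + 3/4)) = n - 3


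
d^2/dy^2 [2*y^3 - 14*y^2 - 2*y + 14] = 12*y - 28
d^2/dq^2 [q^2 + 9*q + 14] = 2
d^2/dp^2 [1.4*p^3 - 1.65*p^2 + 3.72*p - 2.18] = 8.4*p - 3.3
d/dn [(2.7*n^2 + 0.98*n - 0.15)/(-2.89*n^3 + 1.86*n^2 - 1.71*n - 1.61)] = (7.803*n^4 + 5.6644*n^3 - 7.7403*n^2 - 8.136*n - 1.8343)/(8.3521*n^6 - 10.7508*n^5 + 13.3434*n^4 + 2.9446*n^3 - 3.0651*n^2 + 5.5062*n + 2.5921)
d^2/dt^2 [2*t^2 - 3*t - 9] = 4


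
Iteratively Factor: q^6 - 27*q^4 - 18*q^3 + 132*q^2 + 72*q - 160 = (q - 2)*(q^5 + 2*q^4 - 23*q^3 - 64*q^2 + 4*q + 80) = (q - 2)*(q + 2)*(q^4 - 23*q^2 - 18*q + 40) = (q - 2)*(q + 2)^2*(q^3 - 2*q^2 - 19*q + 20) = (q - 2)*(q - 1)*(q + 2)^2*(q^2 - q - 20) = (q - 2)*(q - 1)*(q + 2)^2*(q + 4)*(q - 5)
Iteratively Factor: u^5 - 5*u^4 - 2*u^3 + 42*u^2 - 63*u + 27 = (u - 3)*(u^4 - 2*u^3 - 8*u^2 + 18*u - 9) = (u - 3)*(u - 1)*(u^3 - u^2 - 9*u + 9) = (u - 3)*(u - 1)*(u + 3)*(u^2 - 4*u + 3) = (u - 3)^2*(u - 1)*(u + 3)*(u - 1)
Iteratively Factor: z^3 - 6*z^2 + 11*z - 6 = (z - 2)*(z^2 - 4*z + 3) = (z - 3)*(z - 2)*(z - 1)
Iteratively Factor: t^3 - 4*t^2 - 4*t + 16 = (t - 2)*(t^2 - 2*t - 8) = (t - 2)*(t + 2)*(t - 4)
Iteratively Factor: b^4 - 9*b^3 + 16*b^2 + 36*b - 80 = (b - 5)*(b^3 - 4*b^2 - 4*b + 16) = (b - 5)*(b - 2)*(b^2 - 2*b - 8) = (b - 5)*(b - 4)*(b - 2)*(b + 2)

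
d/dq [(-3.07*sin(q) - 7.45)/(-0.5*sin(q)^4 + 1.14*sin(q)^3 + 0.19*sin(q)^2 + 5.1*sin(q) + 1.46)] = (-4.605*sin(q)^4 - 7.9004*sin(q)^3 + 26.0623*sin(q)^2 + 2.831*sin(q) + 33.5128)*cos(q)/(0.25*sin(q)^8 - 1.14*sin(q)^7 + 1.1096*sin(q)^6 - 4.6668*sin(q)^5 + 10.2041*sin(q)^4 + 5.2668*sin(q)^3 + 26.5648*sin(q)^2 + 14.892*sin(q) + 2.1316)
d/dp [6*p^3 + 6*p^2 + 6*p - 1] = 18*p^2 + 12*p + 6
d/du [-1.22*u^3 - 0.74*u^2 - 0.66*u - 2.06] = -3.66*u^2 - 1.48*u - 0.66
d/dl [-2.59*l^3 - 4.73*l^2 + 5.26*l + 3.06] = -7.77*l^2 - 9.46*l + 5.26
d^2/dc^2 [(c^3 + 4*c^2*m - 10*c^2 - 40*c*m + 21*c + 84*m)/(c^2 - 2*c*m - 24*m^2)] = 6*(12*m^2 - 20*m + 7)/(c^3 - 18*c^2*m + 108*c*m^2 - 216*m^3)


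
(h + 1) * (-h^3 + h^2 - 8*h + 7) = -h^4 - 7*h^2 - h + 7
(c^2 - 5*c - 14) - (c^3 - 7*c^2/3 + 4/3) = -c^3 + 10*c^2/3 - 5*c - 46/3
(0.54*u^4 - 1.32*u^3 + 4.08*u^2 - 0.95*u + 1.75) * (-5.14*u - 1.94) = -2.7756*u^5 + 5.7372*u^4 - 18.4104*u^3 - 3.0322*u^2 - 7.152*u - 3.395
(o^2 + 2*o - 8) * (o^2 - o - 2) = o^4 + o^3 - 12*o^2 + 4*o + 16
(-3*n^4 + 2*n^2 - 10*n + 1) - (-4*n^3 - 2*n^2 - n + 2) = -3*n^4 + 4*n^3 + 4*n^2 - 9*n - 1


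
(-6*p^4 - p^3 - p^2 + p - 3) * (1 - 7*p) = 42*p^5 + p^4 + 6*p^3 - 8*p^2 + 22*p - 3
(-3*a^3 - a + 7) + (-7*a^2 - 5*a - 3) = -3*a^3 - 7*a^2 - 6*a + 4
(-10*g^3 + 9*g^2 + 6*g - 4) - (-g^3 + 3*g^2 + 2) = -9*g^3 + 6*g^2 + 6*g - 6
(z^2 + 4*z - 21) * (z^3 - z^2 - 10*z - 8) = z^5 + 3*z^4 - 35*z^3 - 27*z^2 + 178*z + 168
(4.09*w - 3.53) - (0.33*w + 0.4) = 3.76*w - 3.93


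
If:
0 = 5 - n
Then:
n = 5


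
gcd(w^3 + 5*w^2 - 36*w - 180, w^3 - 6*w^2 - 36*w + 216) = w^2 - 36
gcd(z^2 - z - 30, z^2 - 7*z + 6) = z - 6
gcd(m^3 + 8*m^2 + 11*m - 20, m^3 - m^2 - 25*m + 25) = m^2 + 4*m - 5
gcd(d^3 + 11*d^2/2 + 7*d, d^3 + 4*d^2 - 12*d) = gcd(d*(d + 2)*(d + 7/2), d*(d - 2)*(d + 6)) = d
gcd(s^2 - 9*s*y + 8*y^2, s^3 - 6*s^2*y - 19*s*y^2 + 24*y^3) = s^2 - 9*s*y + 8*y^2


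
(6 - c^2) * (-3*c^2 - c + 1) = 3*c^4 + c^3 - 19*c^2 - 6*c + 6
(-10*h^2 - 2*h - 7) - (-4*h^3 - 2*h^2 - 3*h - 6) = 4*h^3 - 8*h^2 + h - 1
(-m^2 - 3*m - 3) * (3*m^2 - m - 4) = -3*m^4 - 8*m^3 - 2*m^2 + 15*m + 12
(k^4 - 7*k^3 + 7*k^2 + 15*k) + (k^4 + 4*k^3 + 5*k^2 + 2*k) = 2*k^4 - 3*k^3 + 12*k^2 + 17*k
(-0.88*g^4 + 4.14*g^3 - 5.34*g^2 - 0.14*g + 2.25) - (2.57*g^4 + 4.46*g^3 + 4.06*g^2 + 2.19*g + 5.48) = -3.45*g^4 - 0.32*g^3 - 9.4*g^2 - 2.33*g - 3.23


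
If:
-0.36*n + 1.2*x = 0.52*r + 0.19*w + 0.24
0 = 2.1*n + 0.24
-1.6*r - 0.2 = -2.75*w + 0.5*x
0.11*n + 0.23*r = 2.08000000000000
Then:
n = -0.11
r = 9.10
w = 6.29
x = 5.10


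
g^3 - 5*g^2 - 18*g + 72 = (g - 6)*(g - 3)*(g + 4)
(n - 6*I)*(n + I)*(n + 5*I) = n^3 + 31*n + 30*I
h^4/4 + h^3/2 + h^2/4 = h^2*(h/4 + 1/4)*(h + 1)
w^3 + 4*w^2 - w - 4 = (w - 1)*(w + 1)*(w + 4)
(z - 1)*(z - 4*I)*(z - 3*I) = z^3 - z^2 - 7*I*z^2 - 12*z + 7*I*z + 12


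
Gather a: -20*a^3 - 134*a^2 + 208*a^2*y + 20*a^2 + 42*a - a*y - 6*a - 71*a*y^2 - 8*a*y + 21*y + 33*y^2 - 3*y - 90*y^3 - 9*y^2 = -20*a^3 + a^2*(208*y - 114) + a*(-71*y^2 - 9*y + 36) - 90*y^3 + 24*y^2 + 18*y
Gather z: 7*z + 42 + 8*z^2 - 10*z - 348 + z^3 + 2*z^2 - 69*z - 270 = z^3 + 10*z^2 - 72*z - 576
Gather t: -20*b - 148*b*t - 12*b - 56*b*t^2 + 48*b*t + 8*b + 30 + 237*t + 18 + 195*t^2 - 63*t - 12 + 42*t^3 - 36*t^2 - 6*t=-24*b + 42*t^3 + t^2*(159 - 56*b) + t*(168 - 100*b) + 36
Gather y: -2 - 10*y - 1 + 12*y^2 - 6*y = 12*y^2 - 16*y - 3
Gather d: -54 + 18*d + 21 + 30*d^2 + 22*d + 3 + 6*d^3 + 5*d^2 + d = 6*d^3 + 35*d^2 + 41*d - 30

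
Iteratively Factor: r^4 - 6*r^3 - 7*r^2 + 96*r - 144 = (r - 4)*(r^3 - 2*r^2 - 15*r + 36) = (r - 4)*(r - 3)*(r^2 + r - 12) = (r - 4)*(r - 3)^2*(r + 4)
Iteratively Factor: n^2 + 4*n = (n)*(n + 4)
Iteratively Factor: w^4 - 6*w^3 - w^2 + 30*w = (w - 5)*(w^3 - w^2 - 6*w) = w*(w - 5)*(w^2 - w - 6) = w*(w - 5)*(w + 2)*(w - 3)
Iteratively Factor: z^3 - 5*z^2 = (z)*(z^2 - 5*z) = z^2*(z - 5)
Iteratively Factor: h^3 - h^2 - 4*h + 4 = (h - 1)*(h^2 - 4) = (h - 2)*(h - 1)*(h + 2)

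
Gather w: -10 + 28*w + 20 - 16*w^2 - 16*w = -16*w^2 + 12*w + 10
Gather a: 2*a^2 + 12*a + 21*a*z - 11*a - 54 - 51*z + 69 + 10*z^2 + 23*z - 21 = 2*a^2 + a*(21*z + 1) + 10*z^2 - 28*z - 6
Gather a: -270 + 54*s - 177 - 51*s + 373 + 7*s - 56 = 10*s - 130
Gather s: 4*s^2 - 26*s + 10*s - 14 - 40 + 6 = 4*s^2 - 16*s - 48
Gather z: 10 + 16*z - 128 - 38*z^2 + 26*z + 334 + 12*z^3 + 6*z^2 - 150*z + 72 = 12*z^3 - 32*z^2 - 108*z + 288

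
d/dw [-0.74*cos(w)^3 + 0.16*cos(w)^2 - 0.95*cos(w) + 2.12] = (2.22*cos(w)^2 - 0.32*cos(w) + 0.95)*sin(w)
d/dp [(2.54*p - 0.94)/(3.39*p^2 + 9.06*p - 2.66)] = (-8.6106*p^2 + 6.3732*p + 1.76)/(11.4921*p^4 + 61.4268*p^3 + 64.0488*p^2 - 48.1992*p + 7.0756)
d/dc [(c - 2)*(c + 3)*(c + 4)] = 3*c^2 + 10*c - 2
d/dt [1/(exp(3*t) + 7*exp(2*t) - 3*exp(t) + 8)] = (-3*exp(2*t) - 14*exp(t) + 3)*exp(t)/(exp(3*t) + 7*exp(2*t) - 3*exp(t) + 8)^2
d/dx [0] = 0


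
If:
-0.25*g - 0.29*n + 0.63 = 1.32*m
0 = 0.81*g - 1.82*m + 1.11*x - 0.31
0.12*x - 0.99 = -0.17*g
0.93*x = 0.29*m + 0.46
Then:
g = 4.85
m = 2.83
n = -14.89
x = 1.38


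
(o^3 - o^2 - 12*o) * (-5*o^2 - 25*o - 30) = -5*o^5 - 20*o^4 + 55*o^3 + 330*o^2 + 360*o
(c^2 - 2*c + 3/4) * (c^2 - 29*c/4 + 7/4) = c^4 - 37*c^3/4 + 17*c^2 - 143*c/16 + 21/16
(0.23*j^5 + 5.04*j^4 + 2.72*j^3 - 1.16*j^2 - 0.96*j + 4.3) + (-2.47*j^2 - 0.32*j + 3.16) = 0.23*j^5 + 5.04*j^4 + 2.72*j^3 - 3.63*j^2 - 1.28*j + 7.46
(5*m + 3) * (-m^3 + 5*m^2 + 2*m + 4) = -5*m^4 + 22*m^3 + 25*m^2 + 26*m + 12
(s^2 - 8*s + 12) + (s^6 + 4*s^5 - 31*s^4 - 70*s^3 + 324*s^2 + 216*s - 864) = s^6 + 4*s^5 - 31*s^4 - 70*s^3 + 325*s^2 + 208*s - 852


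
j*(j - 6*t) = j^2 - 6*j*t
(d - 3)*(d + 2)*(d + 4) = d^3 + 3*d^2 - 10*d - 24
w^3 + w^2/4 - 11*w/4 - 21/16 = (w - 7/4)*(w + 1/2)*(w + 3/2)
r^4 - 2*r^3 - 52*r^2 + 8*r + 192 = (r - 8)*(r - 2)*(r + 2)*(r + 6)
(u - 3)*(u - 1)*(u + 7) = u^3 + 3*u^2 - 25*u + 21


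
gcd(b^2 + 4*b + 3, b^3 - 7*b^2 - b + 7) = b + 1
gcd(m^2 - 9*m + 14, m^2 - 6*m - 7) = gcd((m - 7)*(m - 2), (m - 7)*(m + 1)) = m - 7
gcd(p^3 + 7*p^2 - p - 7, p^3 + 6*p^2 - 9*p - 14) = p^2 + 8*p + 7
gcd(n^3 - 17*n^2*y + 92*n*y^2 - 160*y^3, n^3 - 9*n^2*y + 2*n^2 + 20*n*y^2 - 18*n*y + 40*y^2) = n^2 - 9*n*y + 20*y^2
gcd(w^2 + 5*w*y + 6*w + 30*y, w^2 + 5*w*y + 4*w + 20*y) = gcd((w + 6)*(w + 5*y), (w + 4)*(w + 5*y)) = w + 5*y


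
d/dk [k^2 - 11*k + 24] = 2*k - 11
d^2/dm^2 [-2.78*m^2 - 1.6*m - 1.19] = -5.56000000000000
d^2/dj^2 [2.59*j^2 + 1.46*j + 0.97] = 5.18000000000000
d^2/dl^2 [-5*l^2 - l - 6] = -10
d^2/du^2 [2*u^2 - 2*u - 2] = 4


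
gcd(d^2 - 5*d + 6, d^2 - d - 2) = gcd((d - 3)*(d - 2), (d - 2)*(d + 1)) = d - 2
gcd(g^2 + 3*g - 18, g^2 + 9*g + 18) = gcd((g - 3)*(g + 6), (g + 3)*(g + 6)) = g + 6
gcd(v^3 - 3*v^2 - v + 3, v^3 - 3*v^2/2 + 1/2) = v - 1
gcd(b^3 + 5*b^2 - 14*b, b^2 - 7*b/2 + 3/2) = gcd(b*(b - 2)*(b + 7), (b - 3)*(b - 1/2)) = 1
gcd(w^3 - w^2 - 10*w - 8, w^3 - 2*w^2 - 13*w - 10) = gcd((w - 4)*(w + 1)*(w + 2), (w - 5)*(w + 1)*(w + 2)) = w^2 + 3*w + 2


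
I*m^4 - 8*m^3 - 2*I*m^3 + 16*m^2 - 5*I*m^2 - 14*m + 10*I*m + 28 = (m - 2)*(m + 2*I)*(m + 7*I)*(I*m + 1)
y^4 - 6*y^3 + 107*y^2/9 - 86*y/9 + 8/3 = (y - 3)*(y - 4/3)*(y - 1)*(y - 2/3)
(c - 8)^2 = c^2 - 16*c + 64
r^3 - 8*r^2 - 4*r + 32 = (r - 8)*(r - 2)*(r + 2)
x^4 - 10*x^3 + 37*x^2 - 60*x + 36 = (x - 3)^2*(x - 2)^2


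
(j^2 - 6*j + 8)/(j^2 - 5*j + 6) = (j - 4)/(j - 3)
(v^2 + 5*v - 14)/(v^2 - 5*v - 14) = (-v^2 - 5*v + 14)/(-v^2 + 5*v + 14)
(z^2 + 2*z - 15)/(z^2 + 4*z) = (z^2 + 2*z - 15)/(z*(z + 4))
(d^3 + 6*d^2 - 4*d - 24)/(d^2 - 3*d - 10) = (d^2 + 4*d - 12)/(d - 5)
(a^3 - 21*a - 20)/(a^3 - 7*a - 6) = (a^2 - a - 20)/(a^2 - a - 6)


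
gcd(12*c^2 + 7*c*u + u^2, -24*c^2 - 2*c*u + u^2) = 4*c + u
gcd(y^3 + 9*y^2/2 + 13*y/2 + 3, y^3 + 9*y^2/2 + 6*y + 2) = y + 2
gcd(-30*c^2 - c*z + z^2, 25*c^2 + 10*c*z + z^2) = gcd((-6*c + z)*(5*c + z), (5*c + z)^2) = 5*c + z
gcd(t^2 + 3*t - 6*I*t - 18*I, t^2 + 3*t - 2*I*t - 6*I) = t + 3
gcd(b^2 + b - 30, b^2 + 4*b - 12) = b + 6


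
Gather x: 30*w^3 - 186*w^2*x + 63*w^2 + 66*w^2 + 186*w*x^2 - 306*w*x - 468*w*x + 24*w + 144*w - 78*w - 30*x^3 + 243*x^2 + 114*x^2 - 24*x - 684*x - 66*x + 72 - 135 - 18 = 30*w^3 + 129*w^2 + 90*w - 30*x^3 + x^2*(186*w + 357) + x*(-186*w^2 - 774*w - 774) - 81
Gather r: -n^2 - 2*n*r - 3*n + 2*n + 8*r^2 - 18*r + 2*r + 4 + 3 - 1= -n^2 - n + 8*r^2 + r*(-2*n - 16) + 6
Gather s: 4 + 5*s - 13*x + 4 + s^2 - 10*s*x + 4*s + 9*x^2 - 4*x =s^2 + s*(9 - 10*x) + 9*x^2 - 17*x + 8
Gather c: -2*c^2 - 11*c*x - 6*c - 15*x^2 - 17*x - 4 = -2*c^2 + c*(-11*x - 6) - 15*x^2 - 17*x - 4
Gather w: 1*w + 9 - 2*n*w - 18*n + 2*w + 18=-18*n + w*(3 - 2*n) + 27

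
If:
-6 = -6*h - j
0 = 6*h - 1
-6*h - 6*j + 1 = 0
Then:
No Solution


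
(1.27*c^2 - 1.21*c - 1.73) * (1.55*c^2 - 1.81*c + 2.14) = 1.9685*c^4 - 4.1742*c^3 + 2.2264*c^2 + 0.5419*c - 3.7022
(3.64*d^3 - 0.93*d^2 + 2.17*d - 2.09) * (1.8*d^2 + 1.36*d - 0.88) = 6.552*d^5 + 3.2764*d^4 - 0.562*d^3 + 0.00760000000000005*d^2 - 4.752*d + 1.8392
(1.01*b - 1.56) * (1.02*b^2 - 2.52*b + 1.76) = 1.0302*b^3 - 4.1364*b^2 + 5.7088*b - 2.7456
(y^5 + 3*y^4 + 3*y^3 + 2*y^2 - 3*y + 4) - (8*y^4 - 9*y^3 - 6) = y^5 - 5*y^4 + 12*y^3 + 2*y^2 - 3*y + 10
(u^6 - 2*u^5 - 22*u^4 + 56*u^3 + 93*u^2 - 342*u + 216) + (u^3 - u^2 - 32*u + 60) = u^6 - 2*u^5 - 22*u^4 + 57*u^3 + 92*u^2 - 374*u + 276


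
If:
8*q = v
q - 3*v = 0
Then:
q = 0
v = 0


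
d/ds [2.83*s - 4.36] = 2.83000000000000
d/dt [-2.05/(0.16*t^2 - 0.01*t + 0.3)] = (0.656*t - 0.0205)/(0.16*t^2 - 0.01*t + 0.3)^2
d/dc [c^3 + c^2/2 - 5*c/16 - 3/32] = 3*c^2 + c - 5/16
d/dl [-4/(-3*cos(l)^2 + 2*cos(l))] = 8*(-sin(l)/cos(l)^2 + 3*tan(l))/(3*cos(l) - 2)^2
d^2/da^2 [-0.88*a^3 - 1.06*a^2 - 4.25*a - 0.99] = -5.28*a - 2.12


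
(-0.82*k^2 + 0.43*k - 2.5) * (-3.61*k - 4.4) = 2.9602*k^3 + 2.0557*k^2 + 7.133*k + 11.0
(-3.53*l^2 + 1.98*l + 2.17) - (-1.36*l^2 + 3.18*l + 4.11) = -2.17*l^2 - 1.2*l - 1.94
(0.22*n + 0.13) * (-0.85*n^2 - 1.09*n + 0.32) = -0.187*n^3 - 0.3503*n^2 - 0.0713*n + 0.0416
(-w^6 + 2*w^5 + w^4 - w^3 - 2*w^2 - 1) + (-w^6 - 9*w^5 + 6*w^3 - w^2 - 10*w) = -2*w^6 - 7*w^5 + w^4 + 5*w^3 - 3*w^2 - 10*w - 1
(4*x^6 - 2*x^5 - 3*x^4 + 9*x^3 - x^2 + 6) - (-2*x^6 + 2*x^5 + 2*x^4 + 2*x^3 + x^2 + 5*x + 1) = 6*x^6 - 4*x^5 - 5*x^4 + 7*x^3 - 2*x^2 - 5*x + 5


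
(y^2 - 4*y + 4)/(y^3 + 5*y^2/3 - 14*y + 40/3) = 3*(y - 2)/(3*y^2 + 11*y - 20)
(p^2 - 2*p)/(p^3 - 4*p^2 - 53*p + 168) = p*(p - 2)/(p^3 - 4*p^2 - 53*p + 168)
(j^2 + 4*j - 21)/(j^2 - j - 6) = (j + 7)/(j + 2)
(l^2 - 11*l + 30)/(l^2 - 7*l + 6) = (l - 5)/(l - 1)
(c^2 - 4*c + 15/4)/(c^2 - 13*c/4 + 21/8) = 2*(2*c - 5)/(4*c - 7)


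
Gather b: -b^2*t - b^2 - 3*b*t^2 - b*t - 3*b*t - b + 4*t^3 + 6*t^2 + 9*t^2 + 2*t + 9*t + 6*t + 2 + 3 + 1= b^2*(-t - 1) + b*(-3*t^2 - 4*t - 1) + 4*t^3 + 15*t^2 + 17*t + 6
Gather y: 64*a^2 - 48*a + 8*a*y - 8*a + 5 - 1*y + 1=64*a^2 - 56*a + y*(8*a - 1) + 6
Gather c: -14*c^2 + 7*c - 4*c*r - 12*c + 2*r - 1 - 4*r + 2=-14*c^2 + c*(-4*r - 5) - 2*r + 1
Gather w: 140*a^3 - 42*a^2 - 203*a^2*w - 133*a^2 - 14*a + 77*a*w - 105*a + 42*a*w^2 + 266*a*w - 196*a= 140*a^3 - 175*a^2 + 42*a*w^2 - 315*a + w*(-203*a^2 + 343*a)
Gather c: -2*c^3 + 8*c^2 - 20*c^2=-2*c^3 - 12*c^2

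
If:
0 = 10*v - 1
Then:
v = 1/10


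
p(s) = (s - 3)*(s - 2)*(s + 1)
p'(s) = (s - 3)*(s - 2) + (s - 3)*(s + 1) + (s - 2)*(s + 1)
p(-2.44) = -34.78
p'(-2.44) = 38.38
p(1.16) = 3.34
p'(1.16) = -4.24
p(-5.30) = -260.54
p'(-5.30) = 127.67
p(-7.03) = -546.14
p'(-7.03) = 205.50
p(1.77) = 0.78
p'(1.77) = -3.76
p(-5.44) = -278.80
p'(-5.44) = 133.30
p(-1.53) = -8.48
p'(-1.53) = 20.26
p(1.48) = 1.96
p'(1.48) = -4.27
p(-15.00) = -4284.00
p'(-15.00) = 796.00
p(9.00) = 420.00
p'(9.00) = 172.00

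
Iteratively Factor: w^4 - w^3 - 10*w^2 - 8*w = (w)*(w^3 - w^2 - 10*w - 8) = w*(w + 1)*(w^2 - 2*w - 8) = w*(w - 4)*(w + 1)*(w + 2)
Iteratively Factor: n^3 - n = (n)*(n^2 - 1) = n*(n - 1)*(n + 1)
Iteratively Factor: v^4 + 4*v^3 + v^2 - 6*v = (v + 3)*(v^3 + v^2 - 2*v) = (v + 2)*(v + 3)*(v^2 - v) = v*(v + 2)*(v + 3)*(v - 1)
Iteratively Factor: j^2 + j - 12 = (j - 3)*(j + 4)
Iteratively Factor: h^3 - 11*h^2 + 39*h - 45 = (h - 5)*(h^2 - 6*h + 9) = (h - 5)*(h - 3)*(h - 3)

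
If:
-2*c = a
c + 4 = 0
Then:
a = 8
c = -4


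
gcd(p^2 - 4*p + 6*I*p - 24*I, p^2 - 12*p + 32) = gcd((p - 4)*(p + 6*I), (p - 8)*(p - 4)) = p - 4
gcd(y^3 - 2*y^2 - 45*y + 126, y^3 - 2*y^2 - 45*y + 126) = y^3 - 2*y^2 - 45*y + 126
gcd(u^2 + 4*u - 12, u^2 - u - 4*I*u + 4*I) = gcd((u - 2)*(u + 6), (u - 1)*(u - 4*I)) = 1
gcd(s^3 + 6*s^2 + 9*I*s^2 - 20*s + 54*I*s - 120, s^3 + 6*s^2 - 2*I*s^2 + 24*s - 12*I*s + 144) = s^2 + s*(6 + 4*I) + 24*I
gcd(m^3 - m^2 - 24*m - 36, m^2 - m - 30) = m - 6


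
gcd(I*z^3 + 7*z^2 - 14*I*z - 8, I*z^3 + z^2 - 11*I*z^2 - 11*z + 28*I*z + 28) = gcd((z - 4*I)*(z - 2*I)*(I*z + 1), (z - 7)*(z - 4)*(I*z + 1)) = z - I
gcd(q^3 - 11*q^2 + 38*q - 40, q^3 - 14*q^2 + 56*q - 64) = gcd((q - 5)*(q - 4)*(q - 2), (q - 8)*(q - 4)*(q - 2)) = q^2 - 6*q + 8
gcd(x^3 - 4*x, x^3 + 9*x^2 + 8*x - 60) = x - 2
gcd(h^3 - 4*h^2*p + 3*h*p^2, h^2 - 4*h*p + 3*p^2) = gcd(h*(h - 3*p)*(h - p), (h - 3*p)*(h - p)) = h^2 - 4*h*p + 3*p^2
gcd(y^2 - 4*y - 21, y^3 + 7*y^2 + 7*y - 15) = y + 3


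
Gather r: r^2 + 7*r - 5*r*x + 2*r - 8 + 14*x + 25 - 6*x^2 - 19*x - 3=r^2 + r*(9 - 5*x) - 6*x^2 - 5*x + 14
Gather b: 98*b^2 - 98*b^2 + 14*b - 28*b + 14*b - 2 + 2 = 0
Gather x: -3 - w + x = -w + x - 3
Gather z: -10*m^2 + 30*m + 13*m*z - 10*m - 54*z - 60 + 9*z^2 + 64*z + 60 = -10*m^2 + 20*m + 9*z^2 + z*(13*m + 10)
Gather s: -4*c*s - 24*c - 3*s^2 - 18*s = -24*c - 3*s^2 + s*(-4*c - 18)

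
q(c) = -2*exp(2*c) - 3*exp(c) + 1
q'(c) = -4*exp(2*c) - 3*exp(c)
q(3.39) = -1848.14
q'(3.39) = -3609.27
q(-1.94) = 0.53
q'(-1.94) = -0.51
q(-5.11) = 0.98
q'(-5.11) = -0.02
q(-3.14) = 0.87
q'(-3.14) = -0.14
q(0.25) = -6.15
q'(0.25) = -10.45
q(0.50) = -9.38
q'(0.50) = -15.82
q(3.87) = -4739.77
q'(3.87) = -9337.72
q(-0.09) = -3.41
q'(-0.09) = -6.08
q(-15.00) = 1.00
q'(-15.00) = 0.00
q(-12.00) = 1.00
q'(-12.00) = 0.00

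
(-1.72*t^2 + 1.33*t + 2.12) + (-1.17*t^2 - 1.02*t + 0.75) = -2.89*t^2 + 0.31*t + 2.87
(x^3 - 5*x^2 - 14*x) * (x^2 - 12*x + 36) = x^5 - 17*x^4 + 82*x^3 - 12*x^2 - 504*x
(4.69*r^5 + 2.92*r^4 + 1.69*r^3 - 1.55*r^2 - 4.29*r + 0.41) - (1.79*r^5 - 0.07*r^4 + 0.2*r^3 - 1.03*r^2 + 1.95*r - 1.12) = 2.9*r^5 + 2.99*r^4 + 1.49*r^3 - 0.52*r^2 - 6.24*r + 1.53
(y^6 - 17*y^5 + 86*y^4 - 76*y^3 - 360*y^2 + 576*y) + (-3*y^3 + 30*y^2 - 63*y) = y^6 - 17*y^5 + 86*y^4 - 79*y^3 - 330*y^2 + 513*y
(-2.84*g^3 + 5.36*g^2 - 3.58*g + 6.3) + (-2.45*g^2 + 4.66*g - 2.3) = -2.84*g^3 + 2.91*g^2 + 1.08*g + 4.0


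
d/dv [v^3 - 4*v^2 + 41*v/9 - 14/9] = 3*v^2 - 8*v + 41/9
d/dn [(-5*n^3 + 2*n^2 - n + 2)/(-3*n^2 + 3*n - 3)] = (5*n^4 - 10*n^3 + 16*n^2 - 1)/(3*(n^4 - 2*n^3 + 3*n^2 - 2*n + 1))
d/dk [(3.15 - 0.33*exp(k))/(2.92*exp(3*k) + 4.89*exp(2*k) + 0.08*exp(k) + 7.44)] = (1.9272*exp(3*k) - 25.9803*exp(2*k) - 30.807*exp(k) - 2.7072)*exp(k)/(8.5264*exp(6*k) + 28.5576*exp(5*k) + 24.3793*exp(4*k) + 44.232*exp(3*k) + 72.7696*exp(2*k) + 1.1904*exp(k) + 55.3536)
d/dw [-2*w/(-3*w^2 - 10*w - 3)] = 6*(1 - w^2)/(9*w^4 + 60*w^3 + 118*w^2 + 60*w + 9)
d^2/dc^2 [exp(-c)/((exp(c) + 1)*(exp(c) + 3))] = (9*exp(4*c) + 44*exp(3*c) + 70*exp(2*c) + 36*exp(c) + 9)*exp(-c)/(exp(6*c) + 12*exp(5*c) + 57*exp(4*c) + 136*exp(3*c) + 171*exp(2*c) + 108*exp(c) + 27)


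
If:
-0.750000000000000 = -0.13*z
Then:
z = 5.77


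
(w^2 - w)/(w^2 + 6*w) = (w - 1)/(w + 6)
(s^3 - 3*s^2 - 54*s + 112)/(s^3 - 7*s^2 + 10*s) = (s^2 - s - 56)/(s*(s - 5))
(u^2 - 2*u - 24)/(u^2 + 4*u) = (u - 6)/u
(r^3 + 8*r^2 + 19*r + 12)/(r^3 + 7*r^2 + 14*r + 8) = (r + 3)/(r + 2)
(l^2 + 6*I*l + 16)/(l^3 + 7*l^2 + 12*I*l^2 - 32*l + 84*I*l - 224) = (l - 2*I)/(l^2 + l*(7 + 4*I) + 28*I)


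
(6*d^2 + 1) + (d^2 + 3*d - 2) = 7*d^2 + 3*d - 1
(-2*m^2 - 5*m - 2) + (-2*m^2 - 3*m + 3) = -4*m^2 - 8*m + 1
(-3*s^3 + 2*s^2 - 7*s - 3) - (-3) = -3*s^3 + 2*s^2 - 7*s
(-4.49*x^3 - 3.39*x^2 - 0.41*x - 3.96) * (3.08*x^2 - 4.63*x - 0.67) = -13.8292*x^5 + 10.3475*x^4 + 17.4412*x^3 - 8.0272*x^2 + 18.6095*x + 2.6532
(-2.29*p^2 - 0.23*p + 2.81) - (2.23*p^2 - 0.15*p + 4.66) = -4.52*p^2 - 0.08*p - 1.85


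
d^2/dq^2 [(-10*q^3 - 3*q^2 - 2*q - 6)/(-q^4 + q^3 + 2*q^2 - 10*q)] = 2*(10*q^9 + 9*q^8 + 63*q^7 - 667*q^6 + 24*q^5 - 30*q^4 + 1304*q^3 - 108*q^2 - 360*q + 600)/(q^3*(q^9 - 3*q^8 - 3*q^7 + 41*q^6 - 54*q^5 - 102*q^4 + 412*q^3 - 180*q^2 - 600*q + 1000))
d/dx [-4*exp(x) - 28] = -4*exp(x)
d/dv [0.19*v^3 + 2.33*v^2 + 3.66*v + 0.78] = 0.57*v^2 + 4.66*v + 3.66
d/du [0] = 0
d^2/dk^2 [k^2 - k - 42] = 2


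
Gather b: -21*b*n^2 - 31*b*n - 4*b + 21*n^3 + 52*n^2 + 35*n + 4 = b*(-21*n^2 - 31*n - 4) + 21*n^3 + 52*n^2 + 35*n + 4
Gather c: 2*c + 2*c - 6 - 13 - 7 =4*c - 26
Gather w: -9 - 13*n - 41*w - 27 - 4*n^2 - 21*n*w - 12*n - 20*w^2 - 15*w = -4*n^2 - 25*n - 20*w^2 + w*(-21*n - 56) - 36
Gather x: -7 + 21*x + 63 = 21*x + 56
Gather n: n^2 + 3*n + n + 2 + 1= n^2 + 4*n + 3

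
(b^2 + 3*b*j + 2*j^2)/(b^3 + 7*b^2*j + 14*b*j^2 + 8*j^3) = 1/(b + 4*j)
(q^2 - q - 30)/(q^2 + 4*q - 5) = (q - 6)/(q - 1)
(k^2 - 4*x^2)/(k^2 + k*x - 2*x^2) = (-k + 2*x)/(-k + x)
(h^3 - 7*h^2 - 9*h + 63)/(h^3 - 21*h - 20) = (-h^3 + 7*h^2 + 9*h - 63)/(-h^3 + 21*h + 20)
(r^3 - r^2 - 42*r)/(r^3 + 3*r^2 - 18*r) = (r - 7)/(r - 3)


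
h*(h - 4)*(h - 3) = h^3 - 7*h^2 + 12*h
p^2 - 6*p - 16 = (p - 8)*(p + 2)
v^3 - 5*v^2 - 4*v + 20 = (v - 5)*(v - 2)*(v + 2)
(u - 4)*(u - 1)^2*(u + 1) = u^4 - 5*u^3 + 3*u^2 + 5*u - 4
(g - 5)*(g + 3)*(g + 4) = g^3 + 2*g^2 - 23*g - 60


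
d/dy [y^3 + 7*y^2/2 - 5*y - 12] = 3*y^2 + 7*y - 5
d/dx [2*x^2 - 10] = 4*x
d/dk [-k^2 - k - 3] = -2*k - 1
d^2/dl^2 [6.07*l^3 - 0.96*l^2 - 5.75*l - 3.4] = 36.42*l - 1.92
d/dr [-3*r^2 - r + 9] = -6*r - 1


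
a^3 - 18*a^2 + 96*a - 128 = (a - 8)^2*(a - 2)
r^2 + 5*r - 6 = (r - 1)*(r + 6)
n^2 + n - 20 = (n - 4)*(n + 5)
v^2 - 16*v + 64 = (v - 8)^2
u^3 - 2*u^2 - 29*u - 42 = (u - 7)*(u + 2)*(u + 3)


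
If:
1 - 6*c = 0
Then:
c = 1/6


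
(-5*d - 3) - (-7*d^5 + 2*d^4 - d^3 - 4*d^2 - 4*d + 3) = 7*d^5 - 2*d^4 + d^3 + 4*d^2 - d - 6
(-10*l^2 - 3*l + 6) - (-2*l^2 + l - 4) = -8*l^2 - 4*l + 10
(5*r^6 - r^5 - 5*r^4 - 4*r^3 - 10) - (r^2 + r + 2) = 5*r^6 - r^5 - 5*r^4 - 4*r^3 - r^2 - r - 12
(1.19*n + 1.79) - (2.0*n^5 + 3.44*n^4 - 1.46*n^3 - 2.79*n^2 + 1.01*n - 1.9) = -2.0*n^5 - 3.44*n^4 + 1.46*n^3 + 2.79*n^2 + 0.18*n + 3.69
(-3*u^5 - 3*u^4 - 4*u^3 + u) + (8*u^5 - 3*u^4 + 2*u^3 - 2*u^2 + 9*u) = 5*u^5 - 6*u^4 - 2*u^3 - 2*u^2 + 10*u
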